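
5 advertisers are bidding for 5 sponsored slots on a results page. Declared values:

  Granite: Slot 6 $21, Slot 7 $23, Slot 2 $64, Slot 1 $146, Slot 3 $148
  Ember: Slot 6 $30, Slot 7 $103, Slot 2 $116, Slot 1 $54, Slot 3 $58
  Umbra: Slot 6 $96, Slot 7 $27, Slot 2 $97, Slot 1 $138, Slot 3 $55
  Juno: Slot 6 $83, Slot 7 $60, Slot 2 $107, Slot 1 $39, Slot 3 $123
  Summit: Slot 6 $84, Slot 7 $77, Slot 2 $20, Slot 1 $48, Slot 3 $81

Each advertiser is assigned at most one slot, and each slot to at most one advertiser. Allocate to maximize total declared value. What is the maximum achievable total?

Max total: $580

Optimal: Granite→Slot 3 ($148), Ember→Slot 7 ($103), Umbra→Slot 1 ($138), Juno→Slot 2 ($107), Summit→Slot 6 ($84) — total 148+103+138+107+84 = $580.
Row-greedy (each advertiser in turn takes its best remaining slot) gives $562, worse by 18.
Next-best assignment: Granite→Slot 3, Ember→Slot 2, Umbra→Slot 1, Juno→Slot 6, Summit→Slot 7 = $562.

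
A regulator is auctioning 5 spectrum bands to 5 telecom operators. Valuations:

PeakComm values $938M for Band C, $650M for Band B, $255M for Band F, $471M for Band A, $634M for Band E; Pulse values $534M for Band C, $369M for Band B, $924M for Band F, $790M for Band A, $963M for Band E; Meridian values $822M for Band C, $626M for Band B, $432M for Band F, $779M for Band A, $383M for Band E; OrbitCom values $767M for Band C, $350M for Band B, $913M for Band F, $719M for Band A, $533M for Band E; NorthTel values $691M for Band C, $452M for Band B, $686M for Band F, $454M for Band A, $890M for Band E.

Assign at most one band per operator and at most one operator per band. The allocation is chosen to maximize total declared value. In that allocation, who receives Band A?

Optimal: PeakComm→Band C ($938M), Pulse→Band A ($790M), Meridian→Band B ($626M), OrbitCom→Band F ($913M), NorthTel→Band E ($890M) — total 938+790+626+913+890 = $4157M.
Row-greedy (each operator in turn takes its best remaining band) gives $4045M, worse by 112.
Next-best assignment: PeakComm→Band C, Pulse→Band F, Meridian→Band B, OrbitCom→Band A, NorthTel→Band E = $4097M.
Checked against all permutations: $4157M is optimal.
Pulse's own top band is Band E ($963M), but forcing Pulse→Band E and reassigning the rest optimally gives only $4045M — worse by 112.

Pulse receives Band A.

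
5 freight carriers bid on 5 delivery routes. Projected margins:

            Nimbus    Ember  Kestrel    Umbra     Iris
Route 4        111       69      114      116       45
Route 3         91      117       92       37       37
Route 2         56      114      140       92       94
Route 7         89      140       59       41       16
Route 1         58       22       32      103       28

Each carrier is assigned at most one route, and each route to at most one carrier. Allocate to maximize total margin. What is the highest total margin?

Max total: $542k

This is a one-to-one assignment (maximum-weight bipartite matching).
Optimal: Nimbus→Route 3 ($91k), Ember→Route 7 ($140k), Kestrel→Route 4 ($114k), Umbra→Route 1 ($103k), Iris→Route 2 ($94k) — total 91+140+114+103+94 = $542k.
Max-entry greedy (repeatedly take the single best remaining cell) gives $515k, worse by 27.
Next-best assignment: Nimbus→Route 4, Ember→Route 7, Kestrel→Route 3, Umbra→Route 1, Iris→Route 2 = $540k.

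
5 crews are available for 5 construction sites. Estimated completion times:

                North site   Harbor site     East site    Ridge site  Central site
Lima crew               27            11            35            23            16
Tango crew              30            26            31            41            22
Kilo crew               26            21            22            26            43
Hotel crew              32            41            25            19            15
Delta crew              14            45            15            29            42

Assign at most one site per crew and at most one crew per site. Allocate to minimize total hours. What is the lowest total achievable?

Treat this as an assignment problem: match each crew to one site.
Optimal: Lima crew→Harbor site (11 hours), Tango crew→Central site (22 hours), Kilo crew→East site (22 hours), Hotel crew→Ridge site (19 hours), Delta crew→North site (14 hours) — total 11+22+22+19+14 = 88 hours.
Min-entry greedy (repeatedly take the single cheapest remaining cell) gives 103 hours, worse by 15.
No other one-to-one assignment undercuts 88 hours.

Min total: 88 hours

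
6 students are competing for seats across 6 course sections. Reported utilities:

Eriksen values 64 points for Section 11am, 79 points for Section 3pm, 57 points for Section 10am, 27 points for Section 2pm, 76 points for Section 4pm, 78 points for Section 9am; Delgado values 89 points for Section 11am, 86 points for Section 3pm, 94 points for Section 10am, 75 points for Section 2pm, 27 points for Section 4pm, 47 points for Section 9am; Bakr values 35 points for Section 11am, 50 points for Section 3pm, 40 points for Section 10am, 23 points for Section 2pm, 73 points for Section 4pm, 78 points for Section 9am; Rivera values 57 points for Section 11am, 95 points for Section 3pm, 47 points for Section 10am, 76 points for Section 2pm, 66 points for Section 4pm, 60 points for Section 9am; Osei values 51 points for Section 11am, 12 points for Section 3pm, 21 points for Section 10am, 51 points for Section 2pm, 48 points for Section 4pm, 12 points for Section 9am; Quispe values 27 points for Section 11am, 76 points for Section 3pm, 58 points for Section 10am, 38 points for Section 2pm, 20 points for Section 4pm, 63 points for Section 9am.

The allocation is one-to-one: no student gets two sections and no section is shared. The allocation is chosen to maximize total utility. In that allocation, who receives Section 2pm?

Rivera receives Section 2pm.

Optimal: Eriksen→Section 4pm (76 points), Delgado→Section 10am (94 points), Bakr→Section 9am (78 points), Rivera→Section 2pm (76 points), Osei→Section 11am (51 points), Quispe→Section 3pm (76 points) — total 76+94+78+76+51+76 = 451 points.
Next-best assignment: Eriksen→Section 9am, Delgado→Section 10am, Bakr→Section 4pm, Rivera→Section 2pm, Osei→Section 11am, Quispe→Section 3pm = 448 points.
No other one-to-one assignment exceeds 451 points.
Rivera's own top section is Section 3pm (95 points), but forcing Rivera→Section 3pm and reassigning the rest optimally gives only 447 points — worse by 4.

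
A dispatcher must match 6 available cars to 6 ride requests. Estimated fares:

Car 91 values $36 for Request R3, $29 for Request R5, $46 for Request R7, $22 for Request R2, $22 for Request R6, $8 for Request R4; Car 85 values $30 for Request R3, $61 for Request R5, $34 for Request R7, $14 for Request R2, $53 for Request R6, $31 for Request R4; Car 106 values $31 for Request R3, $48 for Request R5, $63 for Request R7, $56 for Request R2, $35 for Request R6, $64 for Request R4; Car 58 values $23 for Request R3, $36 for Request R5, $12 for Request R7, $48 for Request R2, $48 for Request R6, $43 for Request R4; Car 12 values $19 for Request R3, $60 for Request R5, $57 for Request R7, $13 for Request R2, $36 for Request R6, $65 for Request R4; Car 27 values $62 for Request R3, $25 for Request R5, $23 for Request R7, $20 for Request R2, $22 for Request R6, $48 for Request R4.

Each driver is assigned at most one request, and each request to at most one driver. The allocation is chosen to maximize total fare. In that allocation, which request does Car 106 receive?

Car 106 receives Request R2.

Optimal: Car 91→Request R7 ($46), Car 85→Request R5 ($61), Car 106→Request R2 ($56), Car 58→Request R6 ($48), Car 12→Request R4 ($65), Car 27→Request R3 ($62) — total 46+61+56+48+65+62 = $338.
Max-entry greedy (repeatedly take the single best remaining cell) gives $321, worse by 17.
Next-best assignment: Car 91→Request R7, Car 85→Request R6, Car 106→Request R4, Car 58→Request R2, Car 12→Request R5, Car 27→Request R3 = $333.
Checked against all permutations: $338 is optimal.
Car 106's own top request is Request R4 ($64), but forcing Car 106→Request R4 and reassigning the rest optimally gives only $333 — worse by 5.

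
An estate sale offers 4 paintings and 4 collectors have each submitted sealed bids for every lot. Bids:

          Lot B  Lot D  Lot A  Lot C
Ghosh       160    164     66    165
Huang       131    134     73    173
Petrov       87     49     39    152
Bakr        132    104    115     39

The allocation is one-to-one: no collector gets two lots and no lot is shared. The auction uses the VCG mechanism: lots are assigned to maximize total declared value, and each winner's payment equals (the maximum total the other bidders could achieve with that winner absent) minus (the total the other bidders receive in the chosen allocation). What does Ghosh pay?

Ghosh pays $20.

Efficient allocation: Ghosh→Lot D ($164), Huang→Lot B ($131), Petrov→Lot C ($152), Bakr→Lot A ($115); total welfare W = $562.
Ghosh receives Lot D at value $164, so the others get W − 164 = $398.
Without Ghosh: best allocation of the remaining 3 bidders over all 4 lots is Huang→Lot D ($134), Petrov→Lot C ($152), Bakr→Lot B ($132), total $418.
VCG payment = (others' best without Ghosh) − (others' welfare with Ghosh) = 418 − 398 = $20.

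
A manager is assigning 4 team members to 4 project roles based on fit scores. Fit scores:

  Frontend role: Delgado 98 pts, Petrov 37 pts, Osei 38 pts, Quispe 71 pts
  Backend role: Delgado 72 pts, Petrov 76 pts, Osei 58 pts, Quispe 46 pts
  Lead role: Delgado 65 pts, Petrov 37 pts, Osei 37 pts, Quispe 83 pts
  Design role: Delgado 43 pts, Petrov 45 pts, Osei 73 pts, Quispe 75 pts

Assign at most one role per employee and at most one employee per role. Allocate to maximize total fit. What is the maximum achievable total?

Maximum total: 330 pts

Optimal: Delgado→Frontend role (98 pts), Petrov→Backend role (76 pts), Osei→Design role (73 pts), Quispe→Lead role (83 pts) — total 98+76+73+83 = 330 pts.
Swapping Osei↔Quispe (Osei→Lead role 37 pts, Quispe→Design role 75 pts) loses 44.
Checked against all permutations: 330 pts is optimal.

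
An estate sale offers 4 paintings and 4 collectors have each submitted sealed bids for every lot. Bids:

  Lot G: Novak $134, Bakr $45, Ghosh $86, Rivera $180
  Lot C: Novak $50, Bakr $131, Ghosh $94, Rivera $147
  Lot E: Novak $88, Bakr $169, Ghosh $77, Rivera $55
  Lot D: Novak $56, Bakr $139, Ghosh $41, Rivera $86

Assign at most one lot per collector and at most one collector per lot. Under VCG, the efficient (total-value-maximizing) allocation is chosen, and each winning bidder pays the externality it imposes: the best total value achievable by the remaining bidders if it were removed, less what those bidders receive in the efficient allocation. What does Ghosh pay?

Efficient allocation: Novak→Lot E ($88), Bakr→Lot D ($139), Ghosh→Lot C ($94), Rivera→Lot G ($180); total welfare W = $501.
Ghosh receives Lot C at value $94, so the others get W − 94 = $407.
Without Ghosh: best allocation of the remaining 3 bidders over all 4 lots is Novak→Lot G ($134), Bakr→Lot E ($169), Rivera→Lot C ($147), total $450.
VCG payment = (others' best without Ghosh) − (others' welfare with Ghosh) = 450 − 407 = $43.

Ghosh pays $43.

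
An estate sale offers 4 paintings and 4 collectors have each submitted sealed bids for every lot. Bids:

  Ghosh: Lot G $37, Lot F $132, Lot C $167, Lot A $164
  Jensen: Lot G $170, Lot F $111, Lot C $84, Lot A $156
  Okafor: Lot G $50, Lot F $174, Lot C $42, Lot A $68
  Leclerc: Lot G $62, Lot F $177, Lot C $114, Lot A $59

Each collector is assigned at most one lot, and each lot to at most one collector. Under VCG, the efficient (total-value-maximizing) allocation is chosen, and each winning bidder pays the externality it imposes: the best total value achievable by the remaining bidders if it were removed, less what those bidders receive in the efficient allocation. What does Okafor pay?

Okafor pays $66.

Efficient allocation: Ghosh→Lot A ($164), Jensen→Lot G ($170), Okafor→Lot F ($174), Leclerc→Lot C ($114); total welfare W = $622.
Okafor receives Lot F at value $174, so the others get W − 174 = $448.
Without Okafor: best allocation of the remaining 3 bidders over all 4 lots is Ghosh→Lot C ($167), Jensen→Lot G ($170), Leclerc→Lot F ($177), total $514.
VCG payment = (others' best without Okafor) − (others' welfare with Okafor) = 514 − 448 = $66.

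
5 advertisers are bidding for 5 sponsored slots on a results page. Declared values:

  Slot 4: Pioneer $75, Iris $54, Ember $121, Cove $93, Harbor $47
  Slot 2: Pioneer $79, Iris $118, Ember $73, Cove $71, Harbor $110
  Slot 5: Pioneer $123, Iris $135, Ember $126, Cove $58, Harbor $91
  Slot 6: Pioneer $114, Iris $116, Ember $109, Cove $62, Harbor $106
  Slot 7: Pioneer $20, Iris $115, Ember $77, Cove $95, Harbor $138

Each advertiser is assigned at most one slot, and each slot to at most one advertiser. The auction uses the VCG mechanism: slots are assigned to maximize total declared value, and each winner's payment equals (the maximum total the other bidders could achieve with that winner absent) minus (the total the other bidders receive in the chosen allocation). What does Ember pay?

Efficient allocation: Pioneer→Slot 6 ($114), Iris→Slot 2 ($118), Ember→Slot 5 ($126), Cove→Slot 4 ($93), Harbor→Slot 7 ($138); total welfare W = $589.
Ember receives Slot 5 at value $126, so the others get W − 126 = $463.
Without Ember: best allocation of the remaining 4 bidders over all 5 slots is Pioneer→Slot 6 ($114), Iris→Slot 5 ($135), Cove→Slot 4 ($93), Harbor→Slot 7 ($138), total $480.
VCG payment = (others' best without Ember) − (others' welfare with Ember) = 480 − 463 = $17.

Ember pays $17.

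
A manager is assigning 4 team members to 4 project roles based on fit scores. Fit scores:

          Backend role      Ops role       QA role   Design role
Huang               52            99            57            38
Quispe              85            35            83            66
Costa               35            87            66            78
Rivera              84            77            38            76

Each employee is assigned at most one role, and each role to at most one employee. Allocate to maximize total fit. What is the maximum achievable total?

Max total: 344 pts

Treat this as an assignment problem: match each employee to one role.
Optimal: Huang→Ops role (99 pts), Quispe→QA role (83 pts), Costa→Design role (78 pts), Rivera→Backend role (84 pts) — total 99+83+78+84 = 344 pts.
Column-greedy (each role in turn goes to its best remaining employee) gives 326 pts, worse by 18.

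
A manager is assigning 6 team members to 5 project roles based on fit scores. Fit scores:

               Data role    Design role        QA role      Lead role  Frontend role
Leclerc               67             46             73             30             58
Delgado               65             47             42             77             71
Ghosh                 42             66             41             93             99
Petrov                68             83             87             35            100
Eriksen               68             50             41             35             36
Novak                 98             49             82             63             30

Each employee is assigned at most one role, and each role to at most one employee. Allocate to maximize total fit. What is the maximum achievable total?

Treat this as an assignment problem: match each employee to one role.
Optimal: Novak→Data role (98 pts), Petrov→Design role (83 pts), Leclerc→QA role (73 pts), Delgado→Lead role (77 pts), Ghosh→Frontend role (99 pts) — total 98+83+73+77+99 = 430 pts.
Column-greedy (each role in turn goes to its best remaining employee) gives 418 pts, worse by 12.
Next-best assignment: Novak→Data role, Petrov→Design role, Leclerc→QA role, Ghosh→Lead role, Delgado→Frontend role = 418 pts.
Swapping Ghosh↔Petrov (Ghosh→Design role 66 pts, Petrov→Frontend role 100 pts) loses 16.
Checked against all permutations: 430 pts is optimal.

Maximum total: 430 pts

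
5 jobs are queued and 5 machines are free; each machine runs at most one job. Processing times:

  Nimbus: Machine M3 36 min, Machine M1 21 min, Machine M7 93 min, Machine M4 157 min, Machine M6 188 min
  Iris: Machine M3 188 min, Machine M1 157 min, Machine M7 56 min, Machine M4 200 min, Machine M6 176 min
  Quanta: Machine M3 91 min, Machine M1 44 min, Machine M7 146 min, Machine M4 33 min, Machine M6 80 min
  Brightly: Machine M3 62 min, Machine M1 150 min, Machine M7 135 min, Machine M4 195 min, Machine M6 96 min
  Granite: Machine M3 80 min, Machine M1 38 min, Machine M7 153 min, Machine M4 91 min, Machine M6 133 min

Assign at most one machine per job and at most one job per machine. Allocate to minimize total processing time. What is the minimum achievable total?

Optimal: Nimbus→Machine M3 (36 min), Iris→Machine M7 (56 min), Quanta→Machine M4 (33 min), Brightly→Machine M6 (96 min), Granite→Machine M1 (38 min) — total 36+56+33+96+38 = 259 min.
Min-entry greedy (repeatedly take the single cheapest remaining cell) gives 305 min, worse by 46.
Next-best assignment: Nimbus→Machine M1, Iris→Machine M7, Quanta→Machine M4, Brightly→Machine M6, Granite→Machine M3 = 286 min.

Minimum total: 259 min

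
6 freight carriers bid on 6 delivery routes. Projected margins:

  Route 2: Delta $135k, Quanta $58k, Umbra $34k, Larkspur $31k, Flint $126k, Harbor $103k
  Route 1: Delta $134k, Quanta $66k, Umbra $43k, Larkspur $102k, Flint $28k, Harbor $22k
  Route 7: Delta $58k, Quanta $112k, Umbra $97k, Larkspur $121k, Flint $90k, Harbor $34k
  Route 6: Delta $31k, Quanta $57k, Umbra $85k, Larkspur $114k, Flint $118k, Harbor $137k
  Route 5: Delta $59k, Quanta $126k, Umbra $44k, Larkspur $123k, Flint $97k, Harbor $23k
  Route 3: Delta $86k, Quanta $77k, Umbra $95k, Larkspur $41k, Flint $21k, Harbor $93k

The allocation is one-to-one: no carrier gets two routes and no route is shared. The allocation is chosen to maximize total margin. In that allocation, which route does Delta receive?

This is a one-to-one assignment (maximum-weight bipartite matching).
Optimal: Delta→Route 1 ($134k), Quanta→Route 5 ($126k), Umbra→Route 3 ($95k), Larkspur→Route 7 ($121k), Flint→Route 2 ($126k), Harbor→Route 6 ($137k) — total 134+126+95+121+126+137 = $739k.
Swapping Umbra↔Flint (Umbra→Route 2 $34k, Flint→Route 3 $21k) loses 166.
No other one-to-one assignment exceeds $739k.
Delta's own top route is Route 2 ($135k), but forcing Delta→Route 2 and reassigning the rest optimally gives only $685k — worse by 54.

Delta receives Route 1.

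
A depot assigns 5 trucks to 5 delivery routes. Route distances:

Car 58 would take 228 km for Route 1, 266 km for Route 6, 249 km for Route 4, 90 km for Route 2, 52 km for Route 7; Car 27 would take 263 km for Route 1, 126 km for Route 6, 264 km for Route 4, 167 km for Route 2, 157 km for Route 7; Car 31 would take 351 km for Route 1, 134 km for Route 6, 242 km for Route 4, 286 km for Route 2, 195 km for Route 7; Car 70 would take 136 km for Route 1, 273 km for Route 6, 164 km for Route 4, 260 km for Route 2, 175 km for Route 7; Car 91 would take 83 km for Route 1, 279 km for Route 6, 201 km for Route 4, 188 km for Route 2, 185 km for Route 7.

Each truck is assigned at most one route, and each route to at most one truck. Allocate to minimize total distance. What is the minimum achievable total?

This is the linear assignment problem.
Optimal: Car 58→Route 7 (52 km), Car 27→Route 2 (167 km), Car 31→Route 6 (134 km), Car 70→Route 4 (164 km), Car 91→Route 1 (83 km) — total 52+167+134+164+83 = 600 km.
Min-entry greedy (repeatedly take the single cheapest remaining cell) gives 711 km, worse by 111.
Swapping Car 31↔Car 58 (Car 31→Route 7 195 km, Car 58→Route 6 266 km) adds 275.
Every other assignment is strictly worse.

Minimum total: 600 km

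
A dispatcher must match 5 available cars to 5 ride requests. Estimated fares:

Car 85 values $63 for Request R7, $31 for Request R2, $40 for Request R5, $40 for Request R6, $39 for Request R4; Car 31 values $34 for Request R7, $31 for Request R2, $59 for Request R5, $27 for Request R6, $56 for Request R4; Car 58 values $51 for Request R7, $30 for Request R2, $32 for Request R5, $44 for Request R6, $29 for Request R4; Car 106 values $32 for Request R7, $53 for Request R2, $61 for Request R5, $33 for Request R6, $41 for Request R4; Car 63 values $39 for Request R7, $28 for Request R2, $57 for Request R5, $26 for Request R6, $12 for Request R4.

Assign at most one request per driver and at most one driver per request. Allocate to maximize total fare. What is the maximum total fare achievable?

Optimal: Car 85→Request R7 ($63), Car 31→Request R4 ($56), Car 58→Request R6 ($44), Car 106→Request R2 ($53), Car 63→Request R5 ($57) — total 63+56+44+53+57 = $273.
Row-greedy (each driver in turn takes its best remaining request) gives $231, worse by 42.
Swapping Car 85↔Car 31 (Car 85→Request R4 $39, Car 31→Request R7 $34) loses 46.

Max total: $273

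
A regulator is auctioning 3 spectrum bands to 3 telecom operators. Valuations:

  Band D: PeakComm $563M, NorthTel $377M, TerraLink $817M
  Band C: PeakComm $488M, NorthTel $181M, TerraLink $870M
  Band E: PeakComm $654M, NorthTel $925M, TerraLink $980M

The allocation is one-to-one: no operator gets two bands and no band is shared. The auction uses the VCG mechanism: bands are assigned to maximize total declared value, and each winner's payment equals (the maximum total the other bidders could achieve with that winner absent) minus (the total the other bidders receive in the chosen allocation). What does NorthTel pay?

Efficient allocation: PeakComm→Band D ($563M), NorthTel→Band E ($925M), TerraLink→Band C ($870M); total welfare W = $2358M.
NorthTel receives Band E at value $925M, so the others get W − 925 = $1433M.
Without NorthTel: best allocation of the remaining 2 bidders over all 3 bands is PeakComm→Band D ($563M), TerraLink→Band E ($980M), total $1543M.
VCG payment = (others' best without NorthTel) − (others' welfare with NorthTel) = 1543 − 1433 = $110M.

NorthTel pays $110M.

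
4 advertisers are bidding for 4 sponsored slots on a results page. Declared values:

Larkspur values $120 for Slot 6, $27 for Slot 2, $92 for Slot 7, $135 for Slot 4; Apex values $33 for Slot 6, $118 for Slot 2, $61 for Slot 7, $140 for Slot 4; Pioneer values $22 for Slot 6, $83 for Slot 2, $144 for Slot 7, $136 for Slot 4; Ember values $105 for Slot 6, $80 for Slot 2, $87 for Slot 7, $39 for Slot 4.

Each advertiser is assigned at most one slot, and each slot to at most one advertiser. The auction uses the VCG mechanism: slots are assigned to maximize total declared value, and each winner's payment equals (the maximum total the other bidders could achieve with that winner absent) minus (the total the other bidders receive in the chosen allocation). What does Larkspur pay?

Efficient allocation: Larkspur→Slot 4 ($135), Apex→Slot 2 ($118), Pioneer→Slot 7 ($144), Ember→Slot 6 ($105); total welfare W = $502.
Larkspur receives Slot 4 at value $135, so the others get W − 135 = $367.
Without Larkspur: best allocation of the remaining 3 bidders over all 4 slots is Apex→Slot 4 ($140), Pioneer→Slot 7 ($144), Ember→Slot 6 ($105), total $389.
VCG payment = (others' best without Larkspur) − (others' welfare with Larkspur) = 389 − 367 = $22.

Larkspur pays $22.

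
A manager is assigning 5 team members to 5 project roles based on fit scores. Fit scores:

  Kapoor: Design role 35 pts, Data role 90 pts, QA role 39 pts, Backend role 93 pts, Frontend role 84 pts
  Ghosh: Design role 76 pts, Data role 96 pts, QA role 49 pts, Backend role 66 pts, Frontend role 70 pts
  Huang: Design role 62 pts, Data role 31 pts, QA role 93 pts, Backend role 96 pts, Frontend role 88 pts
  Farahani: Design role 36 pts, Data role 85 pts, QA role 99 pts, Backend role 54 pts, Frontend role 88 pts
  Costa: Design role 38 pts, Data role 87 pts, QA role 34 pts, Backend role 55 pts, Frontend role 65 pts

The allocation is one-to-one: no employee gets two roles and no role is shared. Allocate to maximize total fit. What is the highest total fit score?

Maximum total: 443 pts

Optimal: Kapoor→Backend role (93 pts), Ghosh→Design role (76 pts), Huang→Frontend role (88 pts), Farahani→QA role (99 pts), Costa→Data role (87 pts) — total 93+76+88+99+87 = 443 pts.
Max-entry greedy (repeatedly take the single best remaining cell) gives 413 pts, worse by 30.
Swapping Farahani↔Huang (Farahani→Frontend role 88 pts, Huang→QA role 93 pts) loses 6.
Every other assignment is strictly worse.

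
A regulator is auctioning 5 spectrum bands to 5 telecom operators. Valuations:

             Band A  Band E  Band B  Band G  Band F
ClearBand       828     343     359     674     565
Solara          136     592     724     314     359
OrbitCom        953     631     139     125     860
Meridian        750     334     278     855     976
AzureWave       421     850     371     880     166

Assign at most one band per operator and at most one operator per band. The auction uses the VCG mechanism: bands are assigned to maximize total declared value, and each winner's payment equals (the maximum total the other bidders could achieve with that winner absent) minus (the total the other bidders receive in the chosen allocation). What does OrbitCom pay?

OrbitCom pays $184M.

Efficient allocation: ClearBand→Band G ($674M), Solara→Band B ($724M), OrbitCom→Band A ($953M), Meridian→Band F ($976M), AzureWave→Band E ($850M); total welfare W = $4177M.
OrbitCom receives Band A at value $953M, so the others get W − 953 = $3224M.
Without OrbitCom: best allocation of the remaining 4 bidders over all 5 bands is ClearBand→Band A ($828M), Solara→Band B ($724M), Meridian→Band F ($976M), AzureWave→Band G ($880M), total $3408M.
VCG payment = (others' best without OrbitCom) − (others' welfare with OrbitCom) = 3408 − 3224 = $184M.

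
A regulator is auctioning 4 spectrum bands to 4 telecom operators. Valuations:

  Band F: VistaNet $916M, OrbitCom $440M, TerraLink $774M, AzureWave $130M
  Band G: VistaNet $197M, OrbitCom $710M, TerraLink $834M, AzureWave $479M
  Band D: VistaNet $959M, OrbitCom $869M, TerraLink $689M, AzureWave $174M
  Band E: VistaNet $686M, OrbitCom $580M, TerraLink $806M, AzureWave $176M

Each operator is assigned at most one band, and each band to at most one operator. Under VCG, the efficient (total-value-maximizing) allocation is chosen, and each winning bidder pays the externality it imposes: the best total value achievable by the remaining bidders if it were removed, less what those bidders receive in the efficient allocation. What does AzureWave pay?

Efficient allocation: VistaNet→Band F ($916M), OrbitCom→Band D ($869M), TerraLink→Band E ($806M), AzureWave→Band G ($479M); total welfare W = $3070M.
AzureWave receives Band G at value $479M, so the others get W − 479 = $2591M.
Without AzureWave: best allocation of the remaining 3 bidders over all 4 bands is VistaNet→Band F ($916M), OrbitCom→Band D ($869M), TerraLink→Band G ($834M), total $2619M.
VCG payment = (others' best without AzureWave) − (others' welfare with AzureWave) = 2619 − 2591 = $28M.

AzureWave pays $28M.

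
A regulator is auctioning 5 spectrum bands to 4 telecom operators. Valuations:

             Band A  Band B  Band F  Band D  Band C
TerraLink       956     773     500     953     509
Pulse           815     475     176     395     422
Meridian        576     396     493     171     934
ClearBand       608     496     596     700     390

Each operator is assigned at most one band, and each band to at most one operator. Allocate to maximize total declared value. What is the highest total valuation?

Max total: $3298M

This is the linear assignment problem.
Optimal: TerraLink→Band D ($953M), Pulse→Band A ($815M), Meridian→Band C ($934M), ClearBand→Band F ($596M) — total 953+815+934+596 = $3298M.
Max-entry greedy (repeatedly take the single best remaining cell) gives $3065M, worse by 233.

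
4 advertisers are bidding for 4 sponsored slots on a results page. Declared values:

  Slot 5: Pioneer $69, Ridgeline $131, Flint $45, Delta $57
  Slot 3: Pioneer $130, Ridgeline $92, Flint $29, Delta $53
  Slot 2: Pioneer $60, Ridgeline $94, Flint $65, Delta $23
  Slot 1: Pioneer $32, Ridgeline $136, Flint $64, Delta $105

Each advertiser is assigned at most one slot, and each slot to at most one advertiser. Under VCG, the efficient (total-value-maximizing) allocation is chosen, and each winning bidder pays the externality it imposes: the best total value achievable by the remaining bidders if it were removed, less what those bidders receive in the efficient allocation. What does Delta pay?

Efficient allocation: Pioneer→Slot 3 ($130), Ridgeline→Slot 5 ($131), Flint→Slot 2 ($65), Delta→Slot 1 ($105); total welfare W = $431.
Delta receives Slot 1 at value $105, so the others get W − 105 = $326.
Without Delta: best allocation of the remaining 3 bidders over all 4 slots is Pioneer→Slot 3 ($130), Ridgeline→Slot 1 ($136), Flint→Slot 2 ($65), total $331.
VCG payment = (others' best without Delta) − (others' welfare with Delta) = 331 − 326 = $5.

Delta pays $5.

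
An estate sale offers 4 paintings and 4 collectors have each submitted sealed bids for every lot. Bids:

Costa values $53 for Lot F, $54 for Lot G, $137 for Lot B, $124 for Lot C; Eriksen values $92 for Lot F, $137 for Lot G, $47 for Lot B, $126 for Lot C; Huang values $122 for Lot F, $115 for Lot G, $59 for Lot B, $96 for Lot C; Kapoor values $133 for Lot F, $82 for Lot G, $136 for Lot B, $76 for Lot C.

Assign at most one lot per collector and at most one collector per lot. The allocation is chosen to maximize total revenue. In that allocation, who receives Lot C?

Costa receives Lot C.

Optimal: Costa→Lot C ($124), Eriksen→Lot G ($137), Huang→Lot F ($122), Kapoor→Lot B ($136) — total 124+137+122+136 = $519.
Column-greedy (each lot in turn goes to its best remaining collector) gives $503, worse by 16.
Next-best assignment: Costa→Lot B, Eriksen→Lot C, Huang→Lot G, Kapoor→Lot F = $511.
No other one-to-one assignment exceeds $519.
Costa's own top lot is Lot B ($137), but forcing Costa→Lot B and reassigning the rest optimally gives only $511 — worse by 8.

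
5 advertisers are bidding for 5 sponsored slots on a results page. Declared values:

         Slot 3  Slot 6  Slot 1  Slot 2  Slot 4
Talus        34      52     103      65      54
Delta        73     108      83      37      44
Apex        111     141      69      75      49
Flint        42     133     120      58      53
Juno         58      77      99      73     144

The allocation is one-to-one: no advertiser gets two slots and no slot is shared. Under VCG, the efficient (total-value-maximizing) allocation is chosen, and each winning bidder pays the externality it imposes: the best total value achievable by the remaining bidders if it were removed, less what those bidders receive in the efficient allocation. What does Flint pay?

Flint pays $38.

Efficient allocation: Talus→Slot 2 ($65), Delta→Slot 6 ($108), Apex→Slot 3 ($111), Flint→Slot 1 ($120), Juno→Slot 4 ($144); total welfare W = $548.
Flint receives Slot 1 at value $120, so the others get W − 120 = $428.
Without Flint: best allocation of the remaining 4 bidders over all 5 slots is Talus→Slot 1 ($103), Delta→Slot 6 ($108), Apex→Slot 3 ($111), Juno→Slot 4 ($144), total $466.
VCG payment = (others' best without Flint) − (others' welfare with Flint) = 466 − 428 = $38.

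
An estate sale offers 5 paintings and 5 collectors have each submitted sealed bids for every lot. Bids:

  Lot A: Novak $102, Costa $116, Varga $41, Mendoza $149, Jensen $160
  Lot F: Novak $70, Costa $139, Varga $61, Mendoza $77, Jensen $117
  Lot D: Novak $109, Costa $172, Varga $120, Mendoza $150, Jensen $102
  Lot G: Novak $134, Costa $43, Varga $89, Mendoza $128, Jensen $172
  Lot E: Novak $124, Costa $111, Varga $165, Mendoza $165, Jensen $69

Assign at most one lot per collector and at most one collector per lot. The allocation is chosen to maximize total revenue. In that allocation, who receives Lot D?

Mendoza receives Lot D.

Optimal: Novak→Lot G ($134), Costa→Lot F ($139), Varga→Lot E ($165), Mendoza→Lot D ($150), Jensen→Lot A ($160) — total 134+139+165+150+160 = $748.
Row-greedy (each collector in turn takes its best remaining lot) gives $737, worse by 11.
No other one-to-one assignment exceeds $748.
Mendoza's own top lot is Lot E ($165), but forcing Mendoza→Lot E and reassigning the rest optimally gives only $718 — worse by 30.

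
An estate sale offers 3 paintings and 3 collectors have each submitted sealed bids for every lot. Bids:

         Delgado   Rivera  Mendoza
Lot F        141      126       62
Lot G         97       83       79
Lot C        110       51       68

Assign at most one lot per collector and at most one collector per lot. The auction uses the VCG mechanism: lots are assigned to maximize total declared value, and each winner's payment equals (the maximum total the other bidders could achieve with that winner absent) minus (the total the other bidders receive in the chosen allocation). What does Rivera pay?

Rivera pays $31.

Efficient allocation: Delgado→Lot C ($110), Rivera→Lot F ($126), Mendoza→Lot G ($79); total welfare W = $315.
Rivera receives Lot F at value $126, so the others get W − 126 = $189.
Without Rivera: best allocation of the remaining 2 bidders over all 3 lots is Delgado→Lot F ($141), Mendoza→Lot G ($79), total $220.
VCG payment = (others' best without Rivera) − (others' welfare with Rivera) = 220 − 189 = $31.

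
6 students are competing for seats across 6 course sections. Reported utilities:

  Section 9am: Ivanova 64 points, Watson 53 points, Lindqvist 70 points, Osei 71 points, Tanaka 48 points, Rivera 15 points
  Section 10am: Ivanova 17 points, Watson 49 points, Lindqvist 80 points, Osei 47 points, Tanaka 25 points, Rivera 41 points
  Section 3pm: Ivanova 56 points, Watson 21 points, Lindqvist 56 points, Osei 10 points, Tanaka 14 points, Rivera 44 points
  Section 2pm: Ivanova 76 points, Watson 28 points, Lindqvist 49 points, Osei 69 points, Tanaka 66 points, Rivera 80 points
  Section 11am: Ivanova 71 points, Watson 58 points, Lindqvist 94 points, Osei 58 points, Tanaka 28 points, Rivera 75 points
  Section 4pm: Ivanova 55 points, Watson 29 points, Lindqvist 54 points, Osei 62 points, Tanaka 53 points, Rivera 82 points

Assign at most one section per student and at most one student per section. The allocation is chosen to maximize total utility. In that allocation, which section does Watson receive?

This is a one-to-one assignment (maximum-weight bipartite matching).
Optimal: Ivanova→Section 3pm (56 points), Watson→Section 10am (49 points), Lindqvist→Section 11am (94 points), Osei→Section 9am (71 points), Tanaka→Section 2pm (66 points), Rivera→Section 4pm (82 points) — total 56+49+94+71+66+82 = 418 points.
Next-best assignment: Ivanova→Section 3pm, Watson→Section 11am, Lindqvist→Section 10am, Osei→Section 9am, Tanaka→Section 2pm, Rivera→Section 4pm = 413 points.
Swapping Watson↔Tanaka (Watson→Section 2pm 28 points, Tanaka→Section 10am 25 points) loses 62.
Checked against all permutations: 418 points is optimal.
Watson's own top section is Section 11am (58 points), but forcing Watson→Section 11am and reassigning the rest optimally gives only 413 points — worse by 5.

Watson receives Section 10am.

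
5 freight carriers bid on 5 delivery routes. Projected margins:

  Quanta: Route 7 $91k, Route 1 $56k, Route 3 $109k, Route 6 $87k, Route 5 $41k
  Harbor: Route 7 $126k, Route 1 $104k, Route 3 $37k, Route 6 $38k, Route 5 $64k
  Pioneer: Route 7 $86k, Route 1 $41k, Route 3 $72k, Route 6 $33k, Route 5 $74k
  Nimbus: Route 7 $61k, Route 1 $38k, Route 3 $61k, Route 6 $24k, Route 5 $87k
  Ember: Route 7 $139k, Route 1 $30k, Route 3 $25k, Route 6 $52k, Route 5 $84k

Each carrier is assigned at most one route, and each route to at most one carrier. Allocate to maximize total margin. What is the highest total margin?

Maximum total: $489k

Optimal: Quanta→Route 6 ($87k), Harbor→Route 1 ($104k), Pioneer→Route 3 ($72k), Nimbus→Route 5 ($87k), Ember→Route 7 ($139k) — total 87+104+72+87+139 = $489k.
Row-greedy (each carrier in turn takes its best remaining route) gives $399k, worse by 90.
Swapping Harbor↔Ember (Harbor→Route 7 $126k, Ember→Route 1 $30k) loses 87.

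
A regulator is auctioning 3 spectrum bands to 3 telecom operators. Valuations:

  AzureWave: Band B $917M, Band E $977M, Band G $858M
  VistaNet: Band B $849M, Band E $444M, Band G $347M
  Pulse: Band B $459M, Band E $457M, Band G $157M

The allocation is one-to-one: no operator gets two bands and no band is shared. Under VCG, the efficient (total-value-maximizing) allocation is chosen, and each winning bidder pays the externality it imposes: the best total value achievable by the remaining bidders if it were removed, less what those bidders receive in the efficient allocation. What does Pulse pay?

Efficient allocation: AzureWave→Band G ($858M), VistaNet→Band B ($849M), Pulse→Band E ($457M); total welfare W = $2164M.
Pulse receives Band E at value $457M, so the others get W − 457 = $1707M.
Without Pulse: best allocation of the remaining 2 bidders over all 3 bands is AzureWave→Band E ($977M), VistaNet→Band B ($849M), total $1826M.
VCG payment = (others' best without Pulse) − (others' welfare with Pulse) = 1826 − 1707 = $119M.

Pulse pays $119M.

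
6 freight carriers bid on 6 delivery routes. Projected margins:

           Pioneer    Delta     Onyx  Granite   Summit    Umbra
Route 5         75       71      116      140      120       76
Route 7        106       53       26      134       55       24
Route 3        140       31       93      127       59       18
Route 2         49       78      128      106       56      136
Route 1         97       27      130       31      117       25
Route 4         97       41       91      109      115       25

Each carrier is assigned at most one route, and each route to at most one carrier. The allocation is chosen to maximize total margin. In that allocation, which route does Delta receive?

Optimal: Pioneer→Route 3 ($140k), Delta→Route 5 ($71k), Onyx→Route 1 ($130k), Granite→Route 7 ($134k), Summit→Route 4 ($115k), Umbra→Route 2 ($136k) — total 140+71+130+134+115+136 = $726k.
Max-entry greedy (repeatedly take the single best remaining cell) gives $714k, worse by 12.
Next-best assignment: Pioneer→Route 3, Delta→Route 7, Onyx→Route 1, Granite→Route 5, Summit→Route 4, Umbra→Route 2 = $714k.
No other one-to-one assignment exceeds $726k.
Delta's own top route is Route 2 ($78k), but forcing Delta→Route 2 and reassigning the rest optimally gives only $673k — worse by 53.

Delta receives Route 5.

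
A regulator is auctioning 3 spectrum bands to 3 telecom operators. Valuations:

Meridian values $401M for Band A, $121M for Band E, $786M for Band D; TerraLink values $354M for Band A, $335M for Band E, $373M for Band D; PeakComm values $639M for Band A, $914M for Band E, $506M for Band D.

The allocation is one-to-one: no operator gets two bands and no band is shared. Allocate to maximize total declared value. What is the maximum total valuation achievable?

This is a one-to-one assignment (maximum-weight bipartite matching).
Optimal: Meridian→Band D ($786M), TerraLink→Band A ($354M), PeakComm→Band E ($914M) — total 786+354+914 = $2054M.
Column-greedy (each band in turn goes to its best remaining operator) gives $1760M, worse by 294.
Every other assignment is strictly worse.

Max total: $2054M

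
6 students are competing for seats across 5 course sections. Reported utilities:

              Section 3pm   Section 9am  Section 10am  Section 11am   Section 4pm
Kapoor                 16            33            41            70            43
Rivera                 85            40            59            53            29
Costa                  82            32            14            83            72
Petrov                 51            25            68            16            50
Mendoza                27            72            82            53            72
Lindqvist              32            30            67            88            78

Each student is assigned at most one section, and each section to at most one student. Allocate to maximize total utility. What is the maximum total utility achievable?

Maximum total: 386 points

Treat this as an assignment problem: match each student to one section.
Optimal: Rivera→Section 3pm (85 points), Mendoza→Section 9am (72 points), Petrov→Section 10am (68 points), Costa→Section 11am (83 points), Lindqvist→Section 4pm (78 points) — total 85+72+68+83+78 = 386 points.
Column-greedy (each section in turn goes to its best remaining student) gives 385 points, worse by 1.
Swapping Rivera↔Mendoza (Rivera→Section 9am 40 points, Mendoza→Section 3pm 27 points) loses 90.
No other one-to-one assignment exceeds 386 points.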